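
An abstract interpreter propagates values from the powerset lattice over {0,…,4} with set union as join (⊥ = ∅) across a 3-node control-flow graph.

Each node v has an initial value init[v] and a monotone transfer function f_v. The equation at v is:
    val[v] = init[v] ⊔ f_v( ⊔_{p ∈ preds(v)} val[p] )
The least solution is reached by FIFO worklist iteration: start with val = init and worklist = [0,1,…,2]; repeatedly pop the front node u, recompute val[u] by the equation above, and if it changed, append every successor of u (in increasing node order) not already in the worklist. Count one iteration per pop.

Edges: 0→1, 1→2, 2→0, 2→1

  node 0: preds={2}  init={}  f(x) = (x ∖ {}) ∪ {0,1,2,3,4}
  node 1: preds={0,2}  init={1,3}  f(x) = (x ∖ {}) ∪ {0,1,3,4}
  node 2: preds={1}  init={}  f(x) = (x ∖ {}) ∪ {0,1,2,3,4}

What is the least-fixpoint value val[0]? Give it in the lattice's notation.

Trace (5 dequeues):
  [1] u=0 | in {} | out {0,1,2,3,4} | prev {} | push {}
  [2] u=1 | in {0,1,2,3,4} | out {0,1,2,3,4} | prev {1,3} | push {}
  [3] u=2 | in {0,1,2,3,4} | out {0,1,2,3,4} | prev {} | push {0,1}
  [4] u=0 | in {0,1,2,3,4} | out {0,1,2,3,4} | ==
  [5] u=1 | in {0,1,2,3,4} | out {0,1,2,3,4} | ==

Converged values:
  [0] {0,1,2,3,4}
  [1] {0,1,2,3,4}
  [2] {0,1,2,3,4}

{0,1,2,3,4}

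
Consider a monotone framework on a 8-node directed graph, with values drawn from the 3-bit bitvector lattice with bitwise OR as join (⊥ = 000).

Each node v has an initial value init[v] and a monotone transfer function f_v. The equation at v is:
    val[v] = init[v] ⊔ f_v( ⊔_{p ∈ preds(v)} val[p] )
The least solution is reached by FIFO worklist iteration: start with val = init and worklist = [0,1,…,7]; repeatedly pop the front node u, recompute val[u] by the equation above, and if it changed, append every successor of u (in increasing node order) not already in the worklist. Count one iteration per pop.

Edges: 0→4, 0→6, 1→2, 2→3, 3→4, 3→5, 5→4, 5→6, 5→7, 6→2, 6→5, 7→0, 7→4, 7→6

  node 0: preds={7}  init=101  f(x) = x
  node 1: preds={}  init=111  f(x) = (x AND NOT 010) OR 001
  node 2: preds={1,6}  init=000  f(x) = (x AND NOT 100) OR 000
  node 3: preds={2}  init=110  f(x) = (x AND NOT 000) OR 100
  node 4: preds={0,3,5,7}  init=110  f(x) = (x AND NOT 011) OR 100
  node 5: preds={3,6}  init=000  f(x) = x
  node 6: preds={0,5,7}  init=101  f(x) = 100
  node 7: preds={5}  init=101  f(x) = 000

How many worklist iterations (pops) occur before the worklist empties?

9

Trace (9 dequeues):
  [1] u=0 | in 101 | out 101 | ==
  [2] u=1 | in 000 | out 111 | ==
  [3] u=2 | in 111 | out 011 | prev 000 | push {}
  [4] u=3 | in 011 | out 111 | prev 110 | push {}
  [5] u=4 | in 111 | out 110 | ==
  [6] u=5 | in 111 | out 111 | prev 000 | push {4}
  [7] u=6 | in 111 | out 101 | ==
  [8] u=7 | in 111 | out 101 | ==
  [9] u=4 | in 111 | out 110 | ==

Converged values:
  [0] 101
  [1] 111
  [2] 011
  [3] 111
  [4] 110
  [5] 111
  [6] 101
  [7] 101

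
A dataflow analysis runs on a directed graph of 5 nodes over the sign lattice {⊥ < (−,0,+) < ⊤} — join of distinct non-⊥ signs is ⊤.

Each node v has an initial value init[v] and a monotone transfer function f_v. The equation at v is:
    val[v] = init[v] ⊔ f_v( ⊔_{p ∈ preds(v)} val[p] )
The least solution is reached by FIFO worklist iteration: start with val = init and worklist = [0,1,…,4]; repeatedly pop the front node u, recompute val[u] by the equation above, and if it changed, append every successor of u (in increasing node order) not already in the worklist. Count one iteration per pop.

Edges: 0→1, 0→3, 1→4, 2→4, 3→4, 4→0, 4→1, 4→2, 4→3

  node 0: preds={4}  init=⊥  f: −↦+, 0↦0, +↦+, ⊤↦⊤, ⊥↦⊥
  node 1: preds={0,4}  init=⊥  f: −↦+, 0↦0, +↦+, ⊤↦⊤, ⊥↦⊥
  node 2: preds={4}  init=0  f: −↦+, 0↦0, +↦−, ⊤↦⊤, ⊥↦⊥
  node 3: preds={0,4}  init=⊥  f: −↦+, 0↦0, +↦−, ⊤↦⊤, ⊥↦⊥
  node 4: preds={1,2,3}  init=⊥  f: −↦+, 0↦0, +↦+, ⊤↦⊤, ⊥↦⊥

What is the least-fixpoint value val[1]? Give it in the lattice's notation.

Iteration log — 10 steps:
  step 1. node 0  ⊔preds=⊥  new=⊥  stable
  step 2. node 1  ⊔preds=⊥  new=⊥  stable
  step 3. node 2  ⊔preds=⊥  new=0  stable
  step 4. node 3  ⊔preds=⊥  new=⊥  stable
  step 5. node 4  ⊔preds=0  new=0  old=⊥  +wl: 0,1,2,3
  step 6. node 0  ⊔preds=0  new=0  old=⊥  +wl: 
  step 7. node 1  ⊔preds=0  new=0  old=⊥  +wl: 4
  step 8. node 2  ⊔preds=0  new=0  stable
  step 9. node 3  ⊔preds=0  new=0  old=⊥  +wl: 
  step 10. node 4  ⊔preds=0  new=0  stable

Least fixpoint reached:
  node 0: 0
  node 1: 0
  node 2: 0
  node 3: 0
  node 4: 0

0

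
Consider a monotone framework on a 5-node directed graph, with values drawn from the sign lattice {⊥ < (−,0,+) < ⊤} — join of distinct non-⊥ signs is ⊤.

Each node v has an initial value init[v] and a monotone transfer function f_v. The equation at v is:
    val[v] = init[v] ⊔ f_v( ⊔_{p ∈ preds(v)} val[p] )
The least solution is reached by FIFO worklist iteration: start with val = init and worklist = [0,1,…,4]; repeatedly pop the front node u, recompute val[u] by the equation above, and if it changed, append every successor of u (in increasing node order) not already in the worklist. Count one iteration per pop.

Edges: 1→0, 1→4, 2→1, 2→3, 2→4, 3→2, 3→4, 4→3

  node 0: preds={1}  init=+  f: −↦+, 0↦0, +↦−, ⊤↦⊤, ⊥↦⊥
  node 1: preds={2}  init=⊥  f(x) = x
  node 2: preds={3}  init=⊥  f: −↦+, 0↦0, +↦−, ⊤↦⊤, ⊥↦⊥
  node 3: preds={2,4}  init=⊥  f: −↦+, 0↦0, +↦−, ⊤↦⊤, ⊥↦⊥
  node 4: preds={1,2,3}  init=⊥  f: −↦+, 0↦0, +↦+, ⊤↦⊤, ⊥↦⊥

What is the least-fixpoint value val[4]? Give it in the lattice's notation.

Worklist (5 pops):
  #1 pop 0: in=⊥ → + (no change)
  #2 pop 1: in=⊥ → ⊥ (no change)
  #3 pop 2: in=⊥ → ⊥ (no change)
  #4 pop 3: in=⊥ → ⊥ (no change)
  #5 pop 4: in=⊥ → ⊥ (no change)

Fixpoint:
  val[0] = +
  val[1] = ⊥
  val[2] = ⊥
  val[3] = ⊥
  val[4] = ⊥

⊥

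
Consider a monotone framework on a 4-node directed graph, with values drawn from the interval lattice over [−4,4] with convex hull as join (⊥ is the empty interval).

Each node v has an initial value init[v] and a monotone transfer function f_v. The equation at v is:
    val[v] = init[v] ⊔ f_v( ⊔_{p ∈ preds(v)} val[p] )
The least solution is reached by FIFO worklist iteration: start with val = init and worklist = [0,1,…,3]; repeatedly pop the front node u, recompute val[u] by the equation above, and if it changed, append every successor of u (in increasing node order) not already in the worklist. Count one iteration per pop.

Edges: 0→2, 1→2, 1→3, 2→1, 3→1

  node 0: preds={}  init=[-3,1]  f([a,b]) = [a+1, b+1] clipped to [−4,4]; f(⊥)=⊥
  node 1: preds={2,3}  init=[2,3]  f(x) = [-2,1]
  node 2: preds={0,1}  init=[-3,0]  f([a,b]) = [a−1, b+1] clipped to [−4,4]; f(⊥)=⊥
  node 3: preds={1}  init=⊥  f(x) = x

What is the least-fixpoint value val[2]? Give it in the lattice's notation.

[-4,4]

Iteration log — 5 steps:
  step 1. node 0  ⊔preds=⊥  new=[-3,1]  stable
  step 2. node 1  ⊔preds=[-3,0]  new=[-2,3]  old=[2,3]  +wl: 
  step 3. node 2  ⊔preds=[-3,3]  new=[-4,4]  old=[-3,0]  +wl: 1
  step 4. node 3  ⊔preds=[-2,3]  new=[-2,3]  old=⊥  +wl: 
  step 5. node 1  ⊔preds=[-4,4]  new=[-2,3]  stable

Least fixpoint reached:
  node 0: [-3,1]
  node 1: [-2,3]
  node 2: [-4,4]
  node 3: [-2,3]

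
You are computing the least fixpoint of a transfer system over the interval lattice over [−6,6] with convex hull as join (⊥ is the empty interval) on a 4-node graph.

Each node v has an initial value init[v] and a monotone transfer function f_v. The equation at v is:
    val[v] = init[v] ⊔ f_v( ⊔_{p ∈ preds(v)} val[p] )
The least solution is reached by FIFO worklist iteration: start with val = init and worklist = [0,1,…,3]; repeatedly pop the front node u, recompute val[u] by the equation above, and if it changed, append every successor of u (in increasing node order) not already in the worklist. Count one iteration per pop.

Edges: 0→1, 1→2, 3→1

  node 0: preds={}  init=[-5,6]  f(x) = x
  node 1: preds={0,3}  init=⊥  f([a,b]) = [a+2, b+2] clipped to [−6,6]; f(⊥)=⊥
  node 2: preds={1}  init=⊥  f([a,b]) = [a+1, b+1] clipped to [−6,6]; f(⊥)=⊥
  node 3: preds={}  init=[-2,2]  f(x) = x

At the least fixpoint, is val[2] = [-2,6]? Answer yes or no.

yes

Trace (4 dequeues):
  [1] u=0 | in ⊥ | out [-5,6] | ==
  [2] u=1 | in [-5,6] | out [-3,6] | prev ⊥ | push {}
  [3] u=2 | in [-3,6] | out [-2,6] | prev ⊥ | push {}
  [4] u=3 | in ⊥ | out [-2,2] | ==

Converged values:
  [0] [-5,6]
  [1] [-3,6]
  [2] [-2,6]
  [3] [-2,2]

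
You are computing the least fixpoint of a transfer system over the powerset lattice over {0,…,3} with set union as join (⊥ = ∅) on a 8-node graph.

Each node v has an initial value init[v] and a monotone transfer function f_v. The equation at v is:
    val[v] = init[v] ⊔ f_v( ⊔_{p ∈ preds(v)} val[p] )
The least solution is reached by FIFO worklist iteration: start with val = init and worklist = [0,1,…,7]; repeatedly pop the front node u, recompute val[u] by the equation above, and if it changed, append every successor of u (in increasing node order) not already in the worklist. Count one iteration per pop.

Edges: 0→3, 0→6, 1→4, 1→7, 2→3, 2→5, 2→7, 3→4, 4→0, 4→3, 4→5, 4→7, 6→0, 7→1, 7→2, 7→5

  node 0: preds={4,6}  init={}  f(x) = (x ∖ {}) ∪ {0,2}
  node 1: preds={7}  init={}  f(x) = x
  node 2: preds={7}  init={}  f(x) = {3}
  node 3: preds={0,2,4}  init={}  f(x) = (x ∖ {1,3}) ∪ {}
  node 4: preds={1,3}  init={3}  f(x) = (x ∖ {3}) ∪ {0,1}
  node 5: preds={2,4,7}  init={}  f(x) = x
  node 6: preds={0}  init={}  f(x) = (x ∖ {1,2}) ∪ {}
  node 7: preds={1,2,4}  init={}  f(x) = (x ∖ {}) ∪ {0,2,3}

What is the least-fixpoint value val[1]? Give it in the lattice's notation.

Iteration log — 16 steps:
  step 1. node 0  ⊔preds={3}  new={0,2,3}  old={}  +wl: 
  step 2. node 1  ⊔preds={}  new={}  stable
  step 3. node 2  ⊔preds={}  new={3}  old={}  +wl: 
  step 4. node 3  ⊔preds={0,2,3}  new={0,2}  old={}  +wl: 
  step 5. node 4  ⊔preds={0,2}  new={0,1,2,3}  old={3}  +wl: 0,3
  step 6. node 5  ⊔preds={0,1,2,3}  new={0,1,2,3}  old={}  +wl: 
  step 7. node 6  ⊔preds={0,2,3}  new={0,3}  old={}  +wl: 
  step 8. node 7  ⊔preds={0,1,2,3}  new={0,1,2,3}  old={}  +wl: 1,2,5
  step 9. node 0  ⊔preds={0,1,2,3}  new={0,1,2,3}  old={0,2,3}  +wl: 6
  step 10. node 3  ⊔preds={0,1,2,3}  new={0,2}  stable
  step 11. node 1  ⊔preds={0,1,2,3}  new={0,1,2,3}  old={}  +wl: 4,7
  step 12. node 2  ⊔preds={0,1,2,3}  new={3}  stable
  step 13. node 5  ⊔preds={0,1,2,3}  new={0,1,2,3}  stable
  step 14. node 6  ⊔preds={0,1,2,3}  new={0,3}  stable
  step 15. node 4  ⊔preds={0,1,2,3}  new={0,1,2,3}  stable
  step 16. node 7  ⊔preds={0,1,2,3}  new={0,1,2,3}  stable

Least fixpoint reached:
  node 0: {0,1,2,3}
  node 1: {0,1,2,3}
  node 2: {3}
  node 3: {0,2}
  node 4: {0,1,2,3}
  node 5: {0,1,2,3}
  node 6: {0,3}
  node 7: {0,1,2,3}

{0,1,2,3}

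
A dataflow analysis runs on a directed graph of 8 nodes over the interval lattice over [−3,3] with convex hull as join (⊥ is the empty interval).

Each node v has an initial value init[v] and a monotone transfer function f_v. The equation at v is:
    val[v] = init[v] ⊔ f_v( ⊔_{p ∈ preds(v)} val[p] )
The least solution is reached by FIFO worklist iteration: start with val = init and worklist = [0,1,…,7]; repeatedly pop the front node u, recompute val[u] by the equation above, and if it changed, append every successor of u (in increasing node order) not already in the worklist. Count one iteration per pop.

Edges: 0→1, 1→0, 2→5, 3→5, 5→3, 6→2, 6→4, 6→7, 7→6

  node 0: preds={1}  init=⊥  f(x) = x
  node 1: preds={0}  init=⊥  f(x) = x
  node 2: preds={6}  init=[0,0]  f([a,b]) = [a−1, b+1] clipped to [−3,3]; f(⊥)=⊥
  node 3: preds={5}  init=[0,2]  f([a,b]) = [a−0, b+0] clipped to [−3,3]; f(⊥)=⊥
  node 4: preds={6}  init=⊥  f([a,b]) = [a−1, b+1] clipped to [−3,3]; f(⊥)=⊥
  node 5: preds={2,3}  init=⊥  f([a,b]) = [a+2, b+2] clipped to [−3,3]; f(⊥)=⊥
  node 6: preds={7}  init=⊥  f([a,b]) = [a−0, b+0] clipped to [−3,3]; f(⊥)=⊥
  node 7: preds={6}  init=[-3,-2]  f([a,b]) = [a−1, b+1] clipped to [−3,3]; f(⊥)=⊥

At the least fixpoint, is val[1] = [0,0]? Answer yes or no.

Trace (37 dequeues):
  [1] u=0 | in ⊥ | out ⊥ | ==
  [2] u=1 | in ⊥ | out ⊥ | ==
  [3] u=2 | in ⊥ | out [0,0] | ==
  [4] u=3 | in ⊥ | out [0,2] | ==
  [5] u=4 | in ⊥ | out ⊥ | ==
  [6] u=5 | in [0,2] | out [2,3] | prev ⊥ | push {3}
  [7] u=6 | in [-3,-2] | out [-3,-2] | prev ⊥ | push {2,4}
  [8] u=7 | in [-3,-2] | out [-3,-1] | prev [-3,-2] | push {6}
  [9] u=3 | in [2,3] | out [0,3] | prev [0,2] | push {5}
  [10] u=2 | in [-3,-2] | out [-3,0] | prev [0,0] | push {}
  [11] u=4 | in [-3,-2] | out [-3,-1] | prev ⊥ | push {}
  [12] u=6 | in [-3,-1] | out [-3,-1] | prev [-3,-2] | push {2,4,7}
  [13] u=5 | in [-3,3] | out [-1,3] | prev [2,3] | push {3}
  [14] u=2 | in [-3,-1] | out [-3,0] | ==
  [15] u=4 | in [-3,-1] | out [-3,0] | prev [-3,-1] | push {}
  [16] u=7 | in [-3,-1] | out [-3,0] | prev [-3,-1] | push {6}
  [17] u=3 | in [-1,3] | out [-1,3] | prev [0,3] | push {5}
  [18] u=6 | in [-3,0] | out [-3,0] | prev [-3,-1] | push {2,4,7}
  [19] u=5 | in [-3,3] | out [-1,3] | ==
  [20] u=2 | in [-3,0] | out [-3,1] | prev [-3,0] | push {5}
  [21] u=4 | in [-3,0] | out [-3,1] | prev [-3,0] | push {}
  [22] u=7 | in [-3,0] | out [-3,1] | prev [-3,0] | push {6}
  [23] u=5 | in [-3,3] | out [-1,3] | ==
  [24] u=6 | in [-3,1] | out [-3,1] | prev [-3,0] | push {2,4,7}
  [25] u=2 | in [-3,1] | out [-3,2] | prev [-3,1] | push {5}
  [26] u=4 | in [-3,1] | out [-3,2] | prev [-3,1] | push {}
  [27] u=7 | in [-3,1] | out [-3,2] | prev [-3,1] | push {6}
  [28] u=5 | in [-3,3] | out [-1,3] | ==
  [29] u=6 | in [-3,2] | out [-3,2] | prev [-3,1] | push {2,4,7}
  [30] u=2 | in [-3,2] | out [-3,3] | prev [-3,2] | push {5}
  [31] u=4 | in [-3,2] | out [-3,3] | prev [-3,2] | push {}
  [32] u=7 | in [-3,2] | out [-3,3] | prev [-3,2] | push {6}
  [33] u=5 | in [-3,3] | out [-1,3] | ==
  [34] u=6 | in [-3,3] | out [-3,3] | prev [-3,2] | push {2,4,7}
  [35] u=2 | in [-3,3] | out [-3,3] | ==
  [36] u=4 | in [-3,3] | out [-3,3] | ==
  [37] u=7 | in [-3,3] | out [-3,3] | ==

Converged values:
  [0] ⊥
  [1] ⊥
  [2] [-3,3]
  [3] [-1,3]
  [4] [-3,3]
  [5] [-1,3]
  [6] [-3,3]
  [7] [-3,3]

no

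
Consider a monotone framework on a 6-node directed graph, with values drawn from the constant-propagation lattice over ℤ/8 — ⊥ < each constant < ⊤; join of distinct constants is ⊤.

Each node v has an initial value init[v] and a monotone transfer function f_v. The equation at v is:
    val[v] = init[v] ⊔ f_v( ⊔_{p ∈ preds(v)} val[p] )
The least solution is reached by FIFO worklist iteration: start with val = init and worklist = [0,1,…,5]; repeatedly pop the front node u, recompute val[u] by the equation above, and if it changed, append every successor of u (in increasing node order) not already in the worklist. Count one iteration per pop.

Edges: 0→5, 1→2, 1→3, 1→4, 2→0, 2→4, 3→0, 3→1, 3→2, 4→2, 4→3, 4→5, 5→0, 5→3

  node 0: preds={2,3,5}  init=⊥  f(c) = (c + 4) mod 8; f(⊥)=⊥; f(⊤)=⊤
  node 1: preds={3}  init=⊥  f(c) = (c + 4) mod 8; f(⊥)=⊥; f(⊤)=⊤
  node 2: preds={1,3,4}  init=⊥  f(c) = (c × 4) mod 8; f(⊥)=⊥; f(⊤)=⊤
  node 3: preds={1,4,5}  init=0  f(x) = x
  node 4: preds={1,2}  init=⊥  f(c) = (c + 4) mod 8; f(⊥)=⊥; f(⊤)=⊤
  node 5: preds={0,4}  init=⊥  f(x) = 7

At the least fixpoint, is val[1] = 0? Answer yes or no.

Iteration log — 12 steps:
  step 1. node 0  ⊔preds=0  new=4  old=⊥  +wl: 
  step 2. node 1  ⊔preds=0  new=4  old=⊥  +wl: 
  step 3. node 2  ⊔preds=⊤  new=⊤  old=⊥  +wl: 0
  step 4. node 3  ⊔preds=4  new=⊤  old=0  +wl: 1,2
  step 5. node 4  ⊔preds=⊤  new=⊤  old=⊥  +wl: 3
  step 6. node 5  ⊔preds=⊤  new=7  old=⊥  +wl: 
  step 7. node 0  ⊔preds=⊤  new=⊤  old=4  +wl: 5
  step 8. node 1  ⊔preds=⊤  new=⊤  old=4  +wl: 4
  step 9. node 2  ⊔preds=⊤  new=⊤  stable
  step 10. node 3  ⊔preds=⊤  new=⊤  stable
  step 11. node 5  ⊔preds=⊤  new=7  stable
  step 12. node 4  ⊔preds=⊤  new=⊤  stable

Least fixpoint reached:
  node 0: ⊤
  node 1: ⊤
  node 2: ⊤
  node 3: ⊤
  node 4: ⊤
  node 5: 7

no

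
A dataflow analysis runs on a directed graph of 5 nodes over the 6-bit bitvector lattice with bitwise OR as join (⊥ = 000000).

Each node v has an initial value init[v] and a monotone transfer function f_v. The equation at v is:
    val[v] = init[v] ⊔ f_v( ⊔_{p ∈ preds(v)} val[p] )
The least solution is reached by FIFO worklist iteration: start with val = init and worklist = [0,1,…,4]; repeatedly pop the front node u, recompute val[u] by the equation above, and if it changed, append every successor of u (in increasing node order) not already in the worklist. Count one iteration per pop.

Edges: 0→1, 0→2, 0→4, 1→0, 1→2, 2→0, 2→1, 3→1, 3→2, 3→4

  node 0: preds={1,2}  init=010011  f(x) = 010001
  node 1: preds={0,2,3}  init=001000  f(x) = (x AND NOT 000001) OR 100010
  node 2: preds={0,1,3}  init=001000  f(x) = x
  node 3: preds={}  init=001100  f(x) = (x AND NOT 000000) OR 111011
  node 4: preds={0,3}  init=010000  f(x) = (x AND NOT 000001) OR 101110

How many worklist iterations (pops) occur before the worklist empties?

8

Iteration log — 8 steps:
  step 1. node 0  ⊔preds=001000  new=010011  stable
  step 2. node 1  ⊔preds=011111  new=111110  old=001000  +wl: 0
  step 3. node 2  ⊔preds=111111  new=111111  old=001000  +wl: 1
  step 4. node 3  ⊔preds=000000  new=111111  old=001100  +wl: 2
  step 5. node 4  ⊔preds=111111  new=111110  old=010000  +wl: 
  step 6. node 0  ⊔preds=111111  new=010011  stable
  step 7. node 1  ⊔preds=111111  new=111110  stable
  step 8. node 2  ⊔preds=111111  new=111111  stable

Least fixpoint reached:
  node 0: 010011
  node 1: 111110
  node 2: 111111
  node 3: 111111
  node 4: 111110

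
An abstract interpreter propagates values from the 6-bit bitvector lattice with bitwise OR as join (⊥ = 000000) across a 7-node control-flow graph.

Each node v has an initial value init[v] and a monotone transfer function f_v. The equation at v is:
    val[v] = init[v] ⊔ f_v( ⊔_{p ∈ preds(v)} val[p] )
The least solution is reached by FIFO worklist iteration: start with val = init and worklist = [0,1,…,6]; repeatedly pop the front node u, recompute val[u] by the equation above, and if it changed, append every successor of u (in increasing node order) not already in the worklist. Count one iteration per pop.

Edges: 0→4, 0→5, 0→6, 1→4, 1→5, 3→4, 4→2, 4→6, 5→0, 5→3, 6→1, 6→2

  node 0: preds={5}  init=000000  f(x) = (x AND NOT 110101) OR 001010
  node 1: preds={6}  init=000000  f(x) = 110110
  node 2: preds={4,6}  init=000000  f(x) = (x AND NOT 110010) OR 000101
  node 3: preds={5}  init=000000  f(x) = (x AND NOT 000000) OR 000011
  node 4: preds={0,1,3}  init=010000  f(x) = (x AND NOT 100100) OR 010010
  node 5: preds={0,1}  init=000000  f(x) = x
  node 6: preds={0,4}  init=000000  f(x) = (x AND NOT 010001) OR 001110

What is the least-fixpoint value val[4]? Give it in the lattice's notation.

011011

Iteration log — 12 steps:
  step 1. node 0  ⊔preds=000000  new=001010  old=000000  +wl: 
  step 2. node 1  ⊔preds=000000  new=110110  old=000000  +wl: 
  step 3. node 2  ⊔preds=010000  new=000101  old=000000  +wl: 
  step 4. node 3  ⊔preds=000000  new=000011  old=000000  +wl: 
  step 5. node 4  ⊔preds=111111  new=011011  old=010000  +wl: 2
  step 6. node 5  ⊔preds=111110  new=111110  old=000000  +wl: 0,3
  step 7. node 6  ⊔preds=011011  new=001110  old=000000  +wl: 1
  step 8. node 2  ⊔preds=011111  new=001101  old=000101  +wl: 
  step 9. node 0  ⊔preds=111110  new=001010  stable
  step 10. node 3  ⊔preds=111110  new=111111  old=000011  +wl: 4
  step 11. node 1  ⊔preds=001110  new=110110  stable
  step 12. node 4  ⊔preds=111111  new=011011  stable

Least fixpoint reached:
  node 0: 001010
  node 1: 110110
  node 2: 001101
  node 3: 111111
  node 4: 011011
  node 5: 111110
  node 6: 001110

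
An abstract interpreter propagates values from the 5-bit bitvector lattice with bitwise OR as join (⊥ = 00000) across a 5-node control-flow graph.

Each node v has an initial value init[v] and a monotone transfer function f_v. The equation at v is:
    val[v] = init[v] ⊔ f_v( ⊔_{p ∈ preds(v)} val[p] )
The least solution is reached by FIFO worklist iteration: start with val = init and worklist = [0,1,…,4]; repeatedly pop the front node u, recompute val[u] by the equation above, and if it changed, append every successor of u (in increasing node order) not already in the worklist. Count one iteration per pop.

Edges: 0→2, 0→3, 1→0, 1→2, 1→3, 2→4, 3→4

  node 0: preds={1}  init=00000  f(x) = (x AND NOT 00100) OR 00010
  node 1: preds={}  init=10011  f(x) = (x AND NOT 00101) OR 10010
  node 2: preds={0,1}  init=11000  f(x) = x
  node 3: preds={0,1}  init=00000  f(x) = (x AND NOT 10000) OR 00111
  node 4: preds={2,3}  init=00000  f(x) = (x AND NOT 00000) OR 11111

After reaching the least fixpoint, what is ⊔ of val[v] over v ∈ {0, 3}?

Iteration log — 5 steps:
  step 1. node 0  ⊔preds=10011  new=10011  old=00000  +wl: 
  step 2. node 1  ⊔preds=00000  new=10011  stable
  step 3. node 2  ⊔preds=10011  new=11011  old=11000  +wl: 
  step 4. node 3  ⊔preds=10011  new=00111  old=00000  +wl: 
  step 5. node 4  ⊔preds=11111  new=11111  old=00000  +wl: 

Least fixpoint reached:
  node 0: 10011
  node 1: 10011
  node 2: 11011
  node 3: 00111
  node 4: 11111

10111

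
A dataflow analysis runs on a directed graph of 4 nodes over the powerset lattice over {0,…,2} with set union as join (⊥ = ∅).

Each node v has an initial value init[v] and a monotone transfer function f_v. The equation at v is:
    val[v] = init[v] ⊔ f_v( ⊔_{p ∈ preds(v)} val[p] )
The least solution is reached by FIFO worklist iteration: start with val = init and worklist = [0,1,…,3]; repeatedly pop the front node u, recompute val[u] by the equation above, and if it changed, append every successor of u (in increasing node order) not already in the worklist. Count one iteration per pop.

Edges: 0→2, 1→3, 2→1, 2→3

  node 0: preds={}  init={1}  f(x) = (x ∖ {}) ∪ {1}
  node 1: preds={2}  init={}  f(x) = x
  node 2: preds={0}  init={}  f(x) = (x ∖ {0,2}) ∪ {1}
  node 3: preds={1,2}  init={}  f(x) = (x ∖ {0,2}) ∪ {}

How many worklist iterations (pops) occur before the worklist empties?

6

Worklist (6 pops):
  #1 pop 0: in={} → {1} (no change)
  #2 pop 1: in={} → {} (no change)
  #3 pop 2: in={1} → {1} (was {}); enqueue [1]
  #4 pop 3: in={1} → {1} (was {}); enqueue []
  #5 pop 1: in={1} → {1} (was {}); enqueue [3]
  #6 pop 3: in={1} → {1} (no change)

Fixpoint:
  val[0] = {1}
  val[1] = {1}
  val[2] = {1}
  val[3] = {1}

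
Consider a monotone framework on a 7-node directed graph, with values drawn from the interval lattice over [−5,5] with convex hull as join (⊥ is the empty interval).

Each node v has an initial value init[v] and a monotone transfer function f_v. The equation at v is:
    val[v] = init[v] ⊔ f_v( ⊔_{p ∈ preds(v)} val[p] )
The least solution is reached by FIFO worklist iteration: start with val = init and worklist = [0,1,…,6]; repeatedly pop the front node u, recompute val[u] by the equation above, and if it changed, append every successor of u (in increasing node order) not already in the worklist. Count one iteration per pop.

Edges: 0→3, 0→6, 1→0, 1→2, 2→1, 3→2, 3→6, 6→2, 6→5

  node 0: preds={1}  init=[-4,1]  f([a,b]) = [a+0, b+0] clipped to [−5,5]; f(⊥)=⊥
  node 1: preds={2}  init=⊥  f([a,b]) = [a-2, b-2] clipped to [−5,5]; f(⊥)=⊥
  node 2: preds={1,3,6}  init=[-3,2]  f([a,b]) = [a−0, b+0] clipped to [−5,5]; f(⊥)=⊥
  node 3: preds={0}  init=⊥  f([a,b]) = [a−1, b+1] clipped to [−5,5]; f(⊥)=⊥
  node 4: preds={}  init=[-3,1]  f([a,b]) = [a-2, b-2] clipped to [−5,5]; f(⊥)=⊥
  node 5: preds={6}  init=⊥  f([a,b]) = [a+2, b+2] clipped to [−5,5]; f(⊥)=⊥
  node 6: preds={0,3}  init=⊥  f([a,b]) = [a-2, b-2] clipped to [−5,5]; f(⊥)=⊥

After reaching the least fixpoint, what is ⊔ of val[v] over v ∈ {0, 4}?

[-5,1]

Iteration log — 13 steps:
  step 1. node 0  ⊔preds=⊥  new=[-4,1]  stable
  step 2. node 1  ⊔preds=[-3,2]  new=[-5,0]  old=⊥  +wl: 0
  step 3. node 2  ⊔preds=[-5,0]  new=[-5,2]  old=[-3,2]  +wl: 1
  step 4. node 3  ⊔preds=[-4,1]  new=[-5,2]  old=⊥  +wl: 2
  step 5. node 4  ⊔preds=⊥  new=[-3,1]  stable
  step 6. node 5  ⊔preds=⊥  new=⊥  stable
  step 7. node 6  ⊔preds=[-5,2]  new=[-5,0]  old=⊥  +wl: 5
  step 8. node 0  ⊔preds=[-5,0]  new=[-5,1]  old=[-4,1]  +wl: 3,6
  step 9. node 1  ⊔preds=[-5,2]  new=[-5,0]  stable
  step 10. node 2  ⊔preds=[-5,2]  new=[-5,2]  stable
  step 11. node 5  ⊔preds=[-5,0]  new=[-3,2]  old=⊥  +wl: 
  step 12. node 3  ⊔preds=[-5,1]  new=[-5,2]  stable
  step 13. node 6  ⊔preds=[-5,2]  new=[-5,0]  stable

Least fixpoint reached:
  node 0: [-5,1]
  node 1: [-5,0]
  node 2: [-5,2]
  node 3: [-5,2]
  node 4: [-3,1]
  node 5: [-3,2]
  node 6: [-5,0]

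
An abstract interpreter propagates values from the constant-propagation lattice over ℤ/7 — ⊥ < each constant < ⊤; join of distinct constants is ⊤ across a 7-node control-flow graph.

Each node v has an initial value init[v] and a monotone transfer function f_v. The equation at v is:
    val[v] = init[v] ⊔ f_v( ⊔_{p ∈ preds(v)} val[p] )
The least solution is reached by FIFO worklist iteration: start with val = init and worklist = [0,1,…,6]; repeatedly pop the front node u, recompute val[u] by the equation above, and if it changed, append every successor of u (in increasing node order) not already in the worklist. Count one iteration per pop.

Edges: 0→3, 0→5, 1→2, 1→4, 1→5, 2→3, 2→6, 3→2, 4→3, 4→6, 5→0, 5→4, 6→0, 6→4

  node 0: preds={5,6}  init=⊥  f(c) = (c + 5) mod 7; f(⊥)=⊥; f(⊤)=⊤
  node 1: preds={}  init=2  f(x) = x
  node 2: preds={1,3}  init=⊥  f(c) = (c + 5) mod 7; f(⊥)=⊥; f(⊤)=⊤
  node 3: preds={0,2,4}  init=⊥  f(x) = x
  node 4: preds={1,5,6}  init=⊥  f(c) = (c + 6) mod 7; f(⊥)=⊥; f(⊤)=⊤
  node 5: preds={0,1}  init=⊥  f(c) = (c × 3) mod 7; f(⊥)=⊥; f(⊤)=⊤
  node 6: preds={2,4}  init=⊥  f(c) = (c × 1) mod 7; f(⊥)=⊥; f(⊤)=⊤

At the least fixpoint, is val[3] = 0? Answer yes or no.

no

Worklist (17 pops):
  #1 pop 0: in=⊥ → ⊥ (no change)
  #2 pop 1: in=⊥ → 2 (no change)
  #3 pop 2: in=2 → 0 (was ⊥); enqueue []
  #4 pop 3: in=0 → 0 (was ⊥); enqueue [2]
  #5 pop 4: in=2 → 1 (was ⊥); enqueue [3]
  #6 pop 5: in=2 → 6 (was ⊥); enqueue [0,4]
  #7 pop 6: in=⊤ → ⊤ (was ⊥); enqueue []
  #8 pop 2: in=⊤ → ⊤ (was 0); enqueue [6]
  #9 pop 3: in=⊤ → ⊤ (was 0); enqueue [2]
  #10 pop 0: in=⊤ → ⊤ (was ⊥); enqueue [3,5]
  #11 pop 4: in=⊤ → ⊤ (was 1); enqueue []
  #12 pop 6: in=⊤ → ⊤ (no change)
  #13 pop 2: in=⊤ → ⊤ (no change)
  #14 pop 3: in=⊤ → ⊤ (no change)
  #15 pop 5: in=⊤ → ⊤ (was 6); enqueue [0,4]
  #16 pop 0: in=⊤ → ⊤ (no change)
  #17 pop 4: in=⊤ → ⊤ (no change)

Fixpoint:
  val[0] = ⊤
  val[1] = 2
  val[2] = ⊤
  val[3] = ⊤
  val[4] = ⊤
  val[5] = ⊤
  val[6] = ⊤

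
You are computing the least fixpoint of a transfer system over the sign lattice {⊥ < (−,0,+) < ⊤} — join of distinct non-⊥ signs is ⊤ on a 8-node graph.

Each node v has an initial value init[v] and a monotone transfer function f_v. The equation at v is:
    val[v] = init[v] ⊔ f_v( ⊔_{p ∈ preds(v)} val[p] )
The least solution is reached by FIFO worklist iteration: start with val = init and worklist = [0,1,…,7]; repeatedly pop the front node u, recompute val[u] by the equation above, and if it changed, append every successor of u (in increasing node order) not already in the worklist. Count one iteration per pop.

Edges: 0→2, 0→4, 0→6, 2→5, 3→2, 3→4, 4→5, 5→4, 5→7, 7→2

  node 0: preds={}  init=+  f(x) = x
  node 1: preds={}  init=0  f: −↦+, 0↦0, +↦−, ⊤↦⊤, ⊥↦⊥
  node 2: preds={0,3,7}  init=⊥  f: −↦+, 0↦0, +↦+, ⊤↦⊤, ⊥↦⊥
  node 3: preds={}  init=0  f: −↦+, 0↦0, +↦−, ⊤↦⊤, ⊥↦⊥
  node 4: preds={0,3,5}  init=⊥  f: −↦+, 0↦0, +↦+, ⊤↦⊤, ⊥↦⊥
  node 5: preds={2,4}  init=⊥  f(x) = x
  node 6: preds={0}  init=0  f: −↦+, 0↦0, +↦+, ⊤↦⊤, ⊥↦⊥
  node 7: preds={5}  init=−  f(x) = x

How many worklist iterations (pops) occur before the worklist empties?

10

Trace (10 dequeues):
  [1] u=0 | in ⊥ | out + | ==
  [2] u=1 | in ⊥ | out 0 | ==
  [3] u=2 | in ⊤ | out ⊤ | prev ⊥ | push {}
  [4] u=3 | in ⊥ | out 0 | ==
  [5] u=4 | in ⊤ | out ⊤ | prev ⊥ | push {}
  [6] u=5 | in ⊤ | out ⊤ | prev ⊥ | push {4}
  [7] u=6 | in + | out ⊤ | prev 0 | push {}
  [8] u=7 | in ⊤ | out ⊤ | prev − | push {2}
  [9] u=4 | in ⊤ | out ⊤ | ==
  [10] u=2 | in ⊤ | out ⊤ | ==

Converged values:
  [0] +
  [1] 0
  [2] ⊤
  [3] 0
  [4] ⊤
  [5] ⊤
  [6] ⊤
  [7] ⊤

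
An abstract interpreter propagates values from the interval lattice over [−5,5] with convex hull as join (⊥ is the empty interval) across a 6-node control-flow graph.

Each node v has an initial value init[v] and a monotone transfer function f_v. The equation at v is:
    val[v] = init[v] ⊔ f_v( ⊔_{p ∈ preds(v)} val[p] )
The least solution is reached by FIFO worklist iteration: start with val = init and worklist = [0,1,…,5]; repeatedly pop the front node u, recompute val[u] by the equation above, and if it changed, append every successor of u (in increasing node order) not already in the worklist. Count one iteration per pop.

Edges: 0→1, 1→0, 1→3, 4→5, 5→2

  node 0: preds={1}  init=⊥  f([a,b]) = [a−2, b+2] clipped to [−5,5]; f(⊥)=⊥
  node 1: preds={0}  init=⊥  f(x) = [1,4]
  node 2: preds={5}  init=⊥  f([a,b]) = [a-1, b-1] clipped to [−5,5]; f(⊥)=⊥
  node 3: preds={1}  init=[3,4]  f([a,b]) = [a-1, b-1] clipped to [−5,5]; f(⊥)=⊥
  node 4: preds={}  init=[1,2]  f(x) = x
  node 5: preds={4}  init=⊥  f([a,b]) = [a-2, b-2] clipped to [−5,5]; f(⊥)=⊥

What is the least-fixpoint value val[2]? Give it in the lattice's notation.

[-2,-1]

Worklist (9 pops):
  #1 pop 0: in=⊥ → ⊥ (no change)
  #2 pop 1: in=⊥ → [1,4] (was ⊥); enqueue [0]
  #3 pop 2: in=⊥ → ⊥ (no change)
  #4 pop 3: in=[1,4] → [0,4] (was [3,4]); enqueue []
  #5 pop 4: in=⊥ → [1,2] (no change)
  #6 pop 5: in=[1,2] → [-1,0] (was ⊥); enqueue [2]
  #7 pop 0: in=[1,4] → [-1,5] (was ⊥); enqueue [1]
  #8 pop 2: in=[-1,0] → [-2,-1] (was ⊥); enqueue []
  #9 pop 1: in=[-1,5] → [1,4] (no change)

Fixpoint:
  val[0] = [-1,5]
  val[1] = [1,4]
  val[2] = [-2,-1]
  val[3] = [0,4]
  val[4] = [1,2]
  val[5] = [-1,0]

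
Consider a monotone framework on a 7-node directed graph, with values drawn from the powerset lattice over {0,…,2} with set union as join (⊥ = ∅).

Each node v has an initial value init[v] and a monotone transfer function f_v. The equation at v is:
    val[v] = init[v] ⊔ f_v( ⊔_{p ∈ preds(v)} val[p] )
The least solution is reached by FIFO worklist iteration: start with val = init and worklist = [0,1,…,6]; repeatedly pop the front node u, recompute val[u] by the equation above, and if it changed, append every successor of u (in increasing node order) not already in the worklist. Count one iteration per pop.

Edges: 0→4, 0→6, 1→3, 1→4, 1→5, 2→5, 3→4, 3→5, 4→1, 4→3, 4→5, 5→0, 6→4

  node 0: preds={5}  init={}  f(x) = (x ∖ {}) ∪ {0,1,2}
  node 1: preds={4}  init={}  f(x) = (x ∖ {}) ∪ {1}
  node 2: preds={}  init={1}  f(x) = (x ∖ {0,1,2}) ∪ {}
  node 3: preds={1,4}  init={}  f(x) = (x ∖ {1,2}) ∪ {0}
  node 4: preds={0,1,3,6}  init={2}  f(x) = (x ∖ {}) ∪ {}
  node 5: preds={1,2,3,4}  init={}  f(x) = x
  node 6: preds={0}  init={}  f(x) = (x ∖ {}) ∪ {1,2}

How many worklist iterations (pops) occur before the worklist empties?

12

Worklist (12 pops):
  #1 pop 0: in={} → {0,1,2} (was {}); enqueue []
  #2 pop 1: in={2} → {1,2} (was {}); enqueue []
  #3 pop 2: in={} → {1} (no change)
  #4 pop 3: in={1,2} → {0} (was {}); enqueue []
  #5 pop 4: in={0,1,2} → {0,1,2} (was {2}); enqueue [1,3]
  #6 pop 5: in={0,1,2} → {0,1,2} (was {}); enqueue [0]
  #7 pop 6: in={0,1,2} → {0,1,2} (was {}); enqueue [4]
  #8 pop 1: in={0,1,2} → {0,1,2} (was {1,2}); enqueue [5]
  #9 pop 3: in={0,1,2} → {0} (no change)
  #10 pop 0: in={0,1,2} → {0,1,2} (no change)
  #11 pop 4: in={0,1,2} → {0,1,2} (no change)
  #12 pop 5: in={0,1,2} → {0,1,2} (no change)

Fixpoint:
  val[0] = {0,1,2}
  val[1] = {0,1,2}
  val[2] = {1}
  val[3] = {0}
  val[4] = {0,1,2}
  val[5] = {0,1,2}
  val[6] = {0,1,2}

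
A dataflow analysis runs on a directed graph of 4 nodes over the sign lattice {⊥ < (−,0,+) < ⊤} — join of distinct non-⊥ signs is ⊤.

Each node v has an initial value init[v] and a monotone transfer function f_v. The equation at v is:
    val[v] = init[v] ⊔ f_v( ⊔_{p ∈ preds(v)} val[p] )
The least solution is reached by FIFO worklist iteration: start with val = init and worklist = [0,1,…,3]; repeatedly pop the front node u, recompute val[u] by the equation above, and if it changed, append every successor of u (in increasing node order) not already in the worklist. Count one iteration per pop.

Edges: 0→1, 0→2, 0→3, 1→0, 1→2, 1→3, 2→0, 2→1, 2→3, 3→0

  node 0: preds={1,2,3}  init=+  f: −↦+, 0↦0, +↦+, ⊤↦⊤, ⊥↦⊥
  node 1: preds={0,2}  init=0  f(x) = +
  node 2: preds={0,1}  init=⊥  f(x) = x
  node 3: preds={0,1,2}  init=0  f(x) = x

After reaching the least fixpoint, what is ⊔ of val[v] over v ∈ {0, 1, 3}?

Trace (6 dequeues):
  [1] u=0 | in 0 | out ⊤ | prev + | push {}
  [2] u=1 | in ⊤ | out ⊤ | prev 0 | push {0}
  [3] u=2 | in ⊤ | out ⊤ | prev ⊥ | push {1}
  [4] u=3 | in ⊤ | out ⊤ | prev 0 | push {}
  [5] u=0 | in ⊤ | out ⊤ | ==
  [6] u=1 | in ⊤ | out ⊤ | ==

Converged values:
  [0] ⊤
  [1] ⊤
  [2] ⊤
  [3] ⊤

⊤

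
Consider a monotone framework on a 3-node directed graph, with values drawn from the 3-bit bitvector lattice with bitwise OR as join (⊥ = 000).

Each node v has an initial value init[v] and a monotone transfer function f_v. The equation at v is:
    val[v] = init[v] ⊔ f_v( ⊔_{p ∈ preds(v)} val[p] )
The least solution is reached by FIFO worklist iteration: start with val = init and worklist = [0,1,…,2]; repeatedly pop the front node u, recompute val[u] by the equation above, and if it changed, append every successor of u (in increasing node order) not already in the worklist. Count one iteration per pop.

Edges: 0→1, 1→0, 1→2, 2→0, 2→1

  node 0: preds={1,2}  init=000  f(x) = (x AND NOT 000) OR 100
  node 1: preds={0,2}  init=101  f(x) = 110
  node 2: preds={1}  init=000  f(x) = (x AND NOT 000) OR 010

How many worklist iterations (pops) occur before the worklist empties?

Iteration log — 5 steps:
  step 1. node 0  ⊔preds=101  new=101  old=000  +wl: 
  step 2. node 1  ⊔preds=101  new=111  old=101  +wl: 0
  step 3. node 2  ⊔preds=111  new=111  old=000  +wl: 1
  step 4. node 0  ⊔preds=111  new=111  old=101  +wl: 
  step 5. node 1  ⊔preds=111  new=111  stable

Least fixpoint reached:
  node 0: 111
  node 1: 111
  node 2: 111

5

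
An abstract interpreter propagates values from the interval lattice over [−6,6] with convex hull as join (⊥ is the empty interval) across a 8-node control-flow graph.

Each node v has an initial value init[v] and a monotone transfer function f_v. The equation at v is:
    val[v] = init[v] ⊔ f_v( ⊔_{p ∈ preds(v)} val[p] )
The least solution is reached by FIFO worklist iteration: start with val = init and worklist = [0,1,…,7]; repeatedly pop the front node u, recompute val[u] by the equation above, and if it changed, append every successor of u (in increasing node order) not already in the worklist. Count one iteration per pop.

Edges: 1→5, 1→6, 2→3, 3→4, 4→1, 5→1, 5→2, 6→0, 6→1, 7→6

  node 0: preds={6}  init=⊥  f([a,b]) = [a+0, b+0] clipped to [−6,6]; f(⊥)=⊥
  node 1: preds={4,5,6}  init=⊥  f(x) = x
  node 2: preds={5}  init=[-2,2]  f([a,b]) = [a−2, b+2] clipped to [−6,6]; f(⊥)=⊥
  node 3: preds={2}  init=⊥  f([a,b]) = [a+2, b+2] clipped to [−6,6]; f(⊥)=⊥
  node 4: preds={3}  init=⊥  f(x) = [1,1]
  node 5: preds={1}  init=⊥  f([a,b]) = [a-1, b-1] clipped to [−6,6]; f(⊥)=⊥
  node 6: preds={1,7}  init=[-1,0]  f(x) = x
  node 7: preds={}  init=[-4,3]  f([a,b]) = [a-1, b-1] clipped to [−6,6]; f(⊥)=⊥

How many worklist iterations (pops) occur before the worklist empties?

Iteration log — 28 steps:
  step 1. node 0  ⊔preds=[-1,0]  new=[-1,0]  old=⊥  +wl: 
  step 2. node 1  ⊔preds=[-1,0]  new=[-1,0]  old=⊥  +wl: 
  step 3. node 2  ⊔preds=⊥  new=[-2,2]  stable
  step 4. node 3  ⊔preds=[-2,2]  new=[0,4]  old=⊥  +wl: 
  step 5. node 4  ⊔preds=[0,4]  new=[1,1]  old=⊥  +wl: 1
  step 6. node 5  ⊔preds=[-1,0]  new=[-2,-1]  old=⊥  +wl: 2
  step 7. node 6  ⊔preds=[-4,3]  new=[-4,3]  old=[-1,0]  +wl: 0
  step 8. node 7  ⊔preds=⊥  new=[-4,3]  stable
  step 9. node 1  ⊔preds=[-4,3]  new=[-4,3]  old=[-1,0]  +wl: 5,6
  step 10. node 2  ⊔preds=[-2,-1]  new=[-4,2]  old=[-2,2]  +wl: 3
  step 11. node 0  ⊔preds=[-4,3]  new=[-4,3]  old=[-1,0]  +wl: 
  step 12. node 5  ⊔preds=[-4,3]  new=[-5,2]  old=[-2,-1]  +wl: 1,2
  step 13. node 6  ⊔preds=[-4,3]  new=[-4,3]  stable
  step 14. node 3  ⊔preds=[-4,2]  new=[-2,4]  old=[0,4]  +wl: 4
  step 15. node 1  ⊔preds=[-5,3]  new=[-5,3]  old=[-4,3]  +wl: 5,6
  step 16. node 2  ⊔preds=[-5,2]  new=[-6,4]  old=[-4,2]  +wl: 3
  step 17. node 4  ⊔preds=[-2,4]  new=[1,1]  stable
  step 18. node 5  ⊔preds=[-5,3]  new=[-6,2]  old=[-5,2]  +wl: 1,2
  step 19. node 6  ⊔preds=[-5,3]  new=[-5,3]  old=[-4,3]  +wl: 0
  step 20. node 3  ⊔preds=[-6,4]  new=[-4,6]  old=[-2,4]  +wl: 4
  step 21. node 1  ⊔preds=[-6,3]  new=[-6,3]  old=[-5,3]  +wl: 5,6
  step 22. node 2  ⊔preds=[-6,2]  new=[-6,4]  stable
  step 23. node 0  ⊔preds=[-5,3]  new=[-5,3]  old=[-4,3]  +wl: 
  step 24. node 4  ⊔preds=[-4,6]  new=[1,1]  stable
  step 25. node 5  ⊔preds=[-6,3]  new=[-6,2]  stable
  step 26. node 6  ⊔preds=[-6,3]  new=[-6,3]  old=[-5,3]  +wl: 0,1
  step 27. node 0  ⊔preds=[-6,3]  new=[-6,3]  old=[-5,3]  +wl: 
  step 28. node 1  ⊔preds=[-6,3]  new=[-6,3]  stable

Least fixpoint reached:
  node 0: [-6,3]
  node 1: [-6,3]
  node 2: [-6,4]
  node 3: [-4,6]
  node 4: [1,1]
  node 5: [-6,2]
  node 6: [-6,3]
  node 7: [-4,3]

28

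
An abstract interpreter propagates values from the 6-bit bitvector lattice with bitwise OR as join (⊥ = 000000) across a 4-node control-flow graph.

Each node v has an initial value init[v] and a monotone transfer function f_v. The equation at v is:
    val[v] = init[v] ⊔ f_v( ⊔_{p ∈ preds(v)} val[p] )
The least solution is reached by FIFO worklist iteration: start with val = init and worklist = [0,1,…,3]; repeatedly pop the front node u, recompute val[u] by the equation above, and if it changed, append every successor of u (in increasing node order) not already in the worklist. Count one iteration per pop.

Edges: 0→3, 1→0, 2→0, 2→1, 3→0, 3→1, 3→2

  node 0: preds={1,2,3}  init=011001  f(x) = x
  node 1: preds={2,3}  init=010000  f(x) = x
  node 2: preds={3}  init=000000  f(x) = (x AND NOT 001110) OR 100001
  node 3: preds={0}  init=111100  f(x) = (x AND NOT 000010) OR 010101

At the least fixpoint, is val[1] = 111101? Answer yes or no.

yes

Iteration log — 8 steps:
  step 1. node 0  ⊔preds=111100  new=111101  old=011001  +wl: 
  step 2. node 1  ⊔preds=111100  new=111100  old=010000  +wl: 0
  step 3. node 2  ⊔preds=111100  new=110001  old=000000  +wl: 1
  step 4. node 3  ⊔preds=111101  new=111101  old=111100  +wl: 2
  step 5. node 0  ⊔preds=111101  new=111101  stable
  step 6. node 1  ⊔preds=111101  new=111101  old=111100  +wl: 0
  step 7. node 2  ⊔preds=111101  new=110001  stable
  step 8. node 0  ⊔preds=111101  new=111101  stable

Least fixpoint reached:
  node 0: 111101
  node 1: 111101
  node 2: 110001
  node 3: 111101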